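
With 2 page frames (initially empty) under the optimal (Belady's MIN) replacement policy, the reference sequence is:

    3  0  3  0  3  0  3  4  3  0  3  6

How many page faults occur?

5

3: fault, frames {3}
0: fault, frames {3,0}
3: hit
0: hit
3: hit
0: hit
3: hit
4: fault, evict 0, frames {3,4}
3: hit
0: fault, evict 4, frames {3,0}
3: hit
6: fault, evict 0, frames {3,6}
Page faults: 5.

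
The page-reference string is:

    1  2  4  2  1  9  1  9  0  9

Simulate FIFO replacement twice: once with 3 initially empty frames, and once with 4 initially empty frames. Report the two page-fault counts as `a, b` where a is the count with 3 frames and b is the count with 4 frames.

6, 5

3 frames: F F F . . F F . F . → 6 faults.
4 frames: F F F . . F . . F . → 5 faults.
5 < 6: adding a frame reduced faults, as is typical.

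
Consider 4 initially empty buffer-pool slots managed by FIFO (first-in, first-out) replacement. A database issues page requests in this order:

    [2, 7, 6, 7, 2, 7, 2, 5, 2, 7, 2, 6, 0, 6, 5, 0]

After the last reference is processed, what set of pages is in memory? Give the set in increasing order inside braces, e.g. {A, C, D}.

{0, 5, 6, 7}

2: fault, frames {2}
7: fault, frames {2,7}
6: fault, frames {2,7,6}
7: hit
2: hit
7: hit
2: hit
5: fault, frames {2,7,6,5}
2: hit
7: hit
2: hit
6: hit
0: fault, evict 2, frames {7,6,5,0}
6: hit
5: hit
0: hit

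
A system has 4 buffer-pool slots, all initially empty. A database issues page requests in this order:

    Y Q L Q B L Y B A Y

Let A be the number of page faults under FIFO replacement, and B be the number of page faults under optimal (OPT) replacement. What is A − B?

1

Under FIFO: F F F . F . . . F F → 6 faults.
Under OPT: F F F . F . . . F . → 5 faults.
A − B = 6 − 5 = 1.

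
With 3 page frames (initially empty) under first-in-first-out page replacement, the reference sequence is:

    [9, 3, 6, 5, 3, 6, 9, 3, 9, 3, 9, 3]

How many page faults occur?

6

9 → miss, frames {9}
3 → miss, frames {9,3}
6 → miss, frames {9,3,6}
5 → miss, evict 9, frames {3,6,5}
3 → hit
6 → hit
9 → miss, evict 3, frames {6,5,9}
3 → miss, evict 6, frames {5,9,3}
9 → hit
3 → hit
9 → hit
3 → hit
Page faults: 6.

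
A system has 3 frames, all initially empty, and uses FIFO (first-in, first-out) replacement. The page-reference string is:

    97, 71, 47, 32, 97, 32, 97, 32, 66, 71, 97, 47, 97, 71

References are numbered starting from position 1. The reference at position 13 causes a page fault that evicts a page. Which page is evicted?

pos 1: 97 -> miss, frames [97]
pos 2: 71 -> miss, frames [97, 71]
pos 3: 47 -> miss, frames [97, 71, 47]
pos 4: 32 -> miss, evict 97, frames [71, 47, 32]
pos 5: 97 -> miss, evict 71, frames [47, 32, 97]
pos 6: 32 -> hit
pos 7: 97 -> hit
pos 8: 32 -> hit
pos 9: 66 -> miss, evict 47, frames [32, 97, 66]
pos 10: 71 -> miss, evict 32, frames [97, 66, 71]
pos 11: 97 -> hit
pos 12: 47 -> miss, evict 97, frames [66, 71, 47]
pos 13: 97 -> miss, evict 66, frames [71, 47, 97]
At position 13, page 66 is evicted.

66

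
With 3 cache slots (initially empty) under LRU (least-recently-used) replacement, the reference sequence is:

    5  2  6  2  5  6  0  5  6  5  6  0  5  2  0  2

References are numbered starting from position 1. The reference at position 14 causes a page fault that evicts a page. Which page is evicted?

pos 1: 5: miss, frames [5]
pos 2: 2: miss, frames [5, 2]
pos 3: 6: miss, frames [5, 2, 6]
pos 4: 2: hit
pos 5: 5: hit
pos 6: 6: hit
pos 7: 0: miss, evict 2, frames [5, 6, 0]
pos 8: 5: hit
pos 9: 6: hit
pos 10: 5: hit
pos 11: 6: hit
pos 12: 0: hit
pos 13: 5: hit
pos 14: 2: miss, evict 6, frames [0, 5, 2]
At position 14, page 6 is evicted.

6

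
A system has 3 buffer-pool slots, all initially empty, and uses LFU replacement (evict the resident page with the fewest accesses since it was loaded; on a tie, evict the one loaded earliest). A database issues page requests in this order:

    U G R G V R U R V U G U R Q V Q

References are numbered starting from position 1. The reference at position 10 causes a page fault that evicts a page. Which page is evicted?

pos 1: U -> miss, frames {U}
pos 2: G -> miss, frames {U,G}
pos 3: R -> miss, frames {U,G,R}
pos 4: G -> hit
pos 5: V -> miss, evict U, frames {G,R,V}
pos 6: R -> hit
pos 7: U -> miss, evict V, frames {G,R,U}
pos 8: R -> hit
pos 9: V -> miss, evict U, frames {G,R,V}
pos 10: U -> miss, evict V, frames {G,R,U}
At position 10, page V is evicted.

V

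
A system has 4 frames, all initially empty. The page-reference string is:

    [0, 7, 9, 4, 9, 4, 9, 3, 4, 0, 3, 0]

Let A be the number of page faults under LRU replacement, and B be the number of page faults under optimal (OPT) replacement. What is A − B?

Under LRU: F F F F . . . F . F . . → 6 faults.
Under OPT: F F F F . . . F . . . . → 5 faults.
A − B = 6 − 5 = 1.

1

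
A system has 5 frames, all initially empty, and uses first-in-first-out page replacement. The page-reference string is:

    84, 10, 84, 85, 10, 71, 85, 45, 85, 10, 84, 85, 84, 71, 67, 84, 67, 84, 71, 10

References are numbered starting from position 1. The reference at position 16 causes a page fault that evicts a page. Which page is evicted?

pos 1: 84: fault, frames (84)
pos 2: 10: fault, frames (84 10)
pos 3: 84: hit
pos 4: 85: fault, frames (84 10 85)
pos 5: 10: hit
pos 6: 71: fault, frames (84 10 85 71)
pos 7: 85: hit
pos 8: 45: fault, frames (84 10 85 71 45)
pos 9: 85: hit
pos 10: 10: hit
pos 11: 84: hit
pos 12: 85: hit
pos 13: 84: hit
pos 14: 71: hit
pos 15: 67: fault, evict 84, frames (10 85 71 45 67)
pos 16: 84: fault, evict 10, frames (85 71 45 67 84)
At position 16, page 10 is evicted.

10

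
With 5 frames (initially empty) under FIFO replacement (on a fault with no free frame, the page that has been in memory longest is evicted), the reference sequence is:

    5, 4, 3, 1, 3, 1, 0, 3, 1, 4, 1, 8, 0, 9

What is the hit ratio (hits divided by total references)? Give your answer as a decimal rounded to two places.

5: miss, frames [5]
4: miss, frames [5, 4]
3: miss, frames [5, 4, 3]
1: miss, frames [5, 4, 3, 1]
3: hit
1: hit
0: miss, frames [5, 4, 3, 1, 0]
3: hit
1: hit
4: hit
1: hit
8: miss, evict 5, frames [4, 3, 1, 0, 8]
0: hit
9: miss, evict 4, frames [3, 1, 0, 8, 9]
Hits: 7 of 14 references → 7/14 = 0.5000.

0.50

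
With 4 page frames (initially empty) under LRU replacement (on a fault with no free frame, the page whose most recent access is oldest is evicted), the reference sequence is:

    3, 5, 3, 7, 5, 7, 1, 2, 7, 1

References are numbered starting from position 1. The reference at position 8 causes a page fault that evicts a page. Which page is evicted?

3

pos 1: 3: miss, frames [3]
pos 2: 5: miss, frames [3, 5]
pos 3: 3: hit
pos 4: 7: miss, frames [5, 3, 7]
pos 5: 5: hit
pos 6: 7: hit
pos 7: 1: miss, frames [3, 5, 7, 1]
pos 8: 2: miss, evict 3, frames [5, 7, 1, 2]
At position 8, page 3 is evicted.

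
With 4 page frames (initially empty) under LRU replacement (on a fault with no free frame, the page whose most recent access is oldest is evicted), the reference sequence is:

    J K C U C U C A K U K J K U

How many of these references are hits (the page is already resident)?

J → miss, frames [J]
K → miss, frames [J, K]
C → miss, frames [J, K, C]
U → miss, frames [J, K, C, U]
C → hit
U → hit
C → hit
A → miss, evict J, frames [K, U, C, A]
K → hit
U → hit
K → hit
J → miss, evict C, frames [A, U, K, J]
K → hit
U → hit
Hits: 8.

8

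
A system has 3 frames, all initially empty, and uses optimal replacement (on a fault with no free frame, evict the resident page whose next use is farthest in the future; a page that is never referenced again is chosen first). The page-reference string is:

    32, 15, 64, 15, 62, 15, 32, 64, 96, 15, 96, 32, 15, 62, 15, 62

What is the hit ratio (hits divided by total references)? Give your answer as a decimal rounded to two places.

32 → miss, frames (32)
15 → miss, frames (32 15)
64 → miss, frames (32 15 64)
15 → hit
62 → miss, evict 64, frames (32 15 62)
15 → hit
32 → hit
64 → miss, evict 62, frames (32 15 64)
96 → miss, evict 64, frames (32 15 96)
15 → hit
96 → hit
32 → hit
15 → hit
62 → miss, evict 96, frames (32 15 62)
15 → hit
62 → hit
Hits: 9 of 16 references → 9/16 = 0.5625.

0.56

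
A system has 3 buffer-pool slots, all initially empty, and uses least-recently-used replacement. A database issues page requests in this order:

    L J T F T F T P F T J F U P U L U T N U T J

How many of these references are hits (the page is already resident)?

L -> fault, frames {L}
J -> fault, frames {L,J}
T -> fault, frames {L,J,T}
F -> fault, evict L, frames {J,T,F}
T -> hit
F -> hit
T -> hit
P -> fault, evict J, frames {F,T,P}
F -> hit
T -> hit
J -> fault, evict P, frames {F,T,J}
F -> hit
U -> fault, evict T, frames {J,F,U}
P -> fault, evict J, frames {F,U,P}
U -> hit
L -> fault, evict F, frames {P,U,L}
U -> hit
T -> fault, evict P, frames {L,U,T}
N -> fault, evict L, frames {U,T,N}
U -> hit
T -> hit
J -> fault, evict N, frames {U,T,J}
Hits: 10.

10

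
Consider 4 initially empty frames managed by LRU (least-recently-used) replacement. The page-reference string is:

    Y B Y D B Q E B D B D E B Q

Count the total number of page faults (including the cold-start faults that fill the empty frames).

Y: miss, frames {Y}
B: miss, frames {Y,B}
Y: hit
D: miss, frames {B,Y,D}
B: hit
Q: miss, frames {Y,D,B,Q}
E: miss, evict Y, frames {D,B,Q,E}
B: hit
D: hit
B: hit
D: hit
E: hit
B: hit
Q: hit
Page faults: 5.

5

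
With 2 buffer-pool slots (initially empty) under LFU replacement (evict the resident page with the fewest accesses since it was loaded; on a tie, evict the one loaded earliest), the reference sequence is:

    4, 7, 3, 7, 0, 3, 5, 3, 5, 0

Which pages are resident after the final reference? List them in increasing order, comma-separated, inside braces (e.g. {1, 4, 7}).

4 -> miss, frames {4}
7 -> miss, frames {4,7}
3 -> miss, evict 4, frames {7,3}
7 -> hit
0 -> miss, evict 3, frames {7,0}
3 -> miss, evict 0, frames {7,3}
5 -> miss, evict 3, frames {7,5}
3 -> miss, evict 5, frames {7,3}
5 -> miss, evict 3, frames {7,5}
0 -> miss, evict 5, frames {7,0}

{0, 7}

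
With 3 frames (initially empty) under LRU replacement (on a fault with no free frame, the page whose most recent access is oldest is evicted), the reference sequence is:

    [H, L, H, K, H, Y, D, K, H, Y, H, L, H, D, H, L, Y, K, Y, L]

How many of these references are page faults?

12

H: fault, frames {H}
L: fault, frames {H,L}
H: hit
K: fault, frames {L,H,K}
H: hit
Y: fault, evict L, frames {K,H,Y}
D: fault, evict K, frames {H,Y,D}
K: fault, evict H, frames {Y,D,K}
H: fault, evict Y, frames {D,K,H}
Y: fault, evict D, frames {K,H,Y}
H: hit
L: fault, evict K, frames {Y,H,L}
H: hit
D: fault, evict Y, frames {L,H,D}
H: hit
L: hit
Y: fault, evict D, frames {H,L,Y}
K: fault, evict H, frames {L,Y,K}
Y: hit
L: hit
Page faults: 12.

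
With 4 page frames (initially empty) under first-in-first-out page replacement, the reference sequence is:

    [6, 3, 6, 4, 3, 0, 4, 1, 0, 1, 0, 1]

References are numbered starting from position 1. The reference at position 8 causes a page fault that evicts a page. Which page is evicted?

pos 1: 6 -> miss, frames (6)
pos 2: 3 -> miss, frames (6 3)
pos 3: 6 -> hit
pos 4: 4 -> miss, frames (6 3 4)
pos 5: 3 -> hit
pos 6: 0 -> miss, frames (6 3 4 0)
pos 7: 4 -> hit
pos 8: 1 -> miss, evict 6, frames (3 4 0 1)
At position 8, page 6 is evicted.

6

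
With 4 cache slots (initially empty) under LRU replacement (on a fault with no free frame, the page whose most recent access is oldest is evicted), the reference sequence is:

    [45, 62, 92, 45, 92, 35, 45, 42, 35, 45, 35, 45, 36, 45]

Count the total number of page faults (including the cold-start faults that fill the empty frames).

45 -> fault, frames [45]
62 -> fault, frames [45, 62]
92 -> fault, frames [45, 62, 92]
45 -> hit
92 -> hit
35 -> fault, frames [62, 45, 92, 35]
45 -> hit
42 -> fault, evict 62, frames [92, 35, 45, 42]
35 -> hit
45 -> hit
35 -> hit
45 -> hit
36 -> fault, evict 92, frames [42, 35, 45, 36]
45 -> hit
Page faults: 6.

6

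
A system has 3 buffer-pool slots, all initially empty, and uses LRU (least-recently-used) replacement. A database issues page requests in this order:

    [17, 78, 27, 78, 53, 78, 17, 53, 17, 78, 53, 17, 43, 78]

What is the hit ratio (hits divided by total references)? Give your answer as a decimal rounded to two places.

0.50

17 -> fault, frames {17}
78 -> fault, frames {17,78}
27 -> fault, frames {17,78,27}
78 -> hit
53 -> fault, evict 17, frames {27,78,53}
78 -> hit
17 -> fault, evict 27, frames {53,78,17}
53 -> hit
17 -> hit
78 -> hit
53 -> hit
17 -> hit
43 -> fault, evict 78, frames {53,17,43}
78 -> fault, evict 53, frames {17,43,78}
Hits: 7 of 14 references → 7/14 = 0.5000.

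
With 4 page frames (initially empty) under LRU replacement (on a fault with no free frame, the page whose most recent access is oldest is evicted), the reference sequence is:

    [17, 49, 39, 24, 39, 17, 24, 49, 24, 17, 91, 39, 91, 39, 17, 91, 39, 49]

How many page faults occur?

7

17 -> fault, frames (17)
49 -> fault, frames (17 49)
39 -> fault, frames (17 49 39)
24 -> fault, frames (17 49 39 24)
39 -> hit
17 -> hit
24 -> hit
49 -> hit
24 -> hit
17 -> hit
91 -> fault, evict 39, frames (49 24 17 91)
39 -> fault, evict 49, frames (24 17 91 39)
91 -> hit
39 -> hit
17 -> hit
91 -> hit
39 -> hit
49 -> fault, evict 24, frames (17 91 39 49)
Page faults: 7.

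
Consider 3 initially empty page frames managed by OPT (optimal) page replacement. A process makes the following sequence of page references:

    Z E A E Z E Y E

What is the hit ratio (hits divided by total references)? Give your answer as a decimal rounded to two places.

Z → fault, frames {Z}
E → fault, frames {Z,E}
A → fault, frames {Z,E,A}
E → hit
Z → hit
E → hit
Y → fault, evict A, frames {Z,E,Y}
E → hit
Hits: 4 of 8 references → 4/8 = 0.5000.

0.50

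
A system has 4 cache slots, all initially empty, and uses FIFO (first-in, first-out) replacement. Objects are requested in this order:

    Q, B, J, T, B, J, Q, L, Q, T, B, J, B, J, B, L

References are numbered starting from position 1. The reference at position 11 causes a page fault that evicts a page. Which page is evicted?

pos 1: Q → fault, frames [Q]
pos 2: B → fault, frames [Q, B]
pos 3: J → fault, frames [Q, B, J]
pos 4: T → fault, frames [Q, B, J, T]
pos 5: B → hit
pos 6: J → hit
pos 7: Q → hit
pos 8: L → fault, evict Q, frames [B, J, T, L]
pos 9: Q → fault, evict B, frames [J, T, L, Q]
pos 10: T → hit
pos 11: B → fault, evict J, frames [T, L, Q, B]
At position 11, page J is evicted.

J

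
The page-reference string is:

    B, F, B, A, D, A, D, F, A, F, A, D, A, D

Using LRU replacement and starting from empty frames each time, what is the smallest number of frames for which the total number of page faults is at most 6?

f=1: 14 faults
f=2: 7 faults
f=3: 5 faults
f=4: 4 faults
Smallest f with faults ≤ 6 is 3.

3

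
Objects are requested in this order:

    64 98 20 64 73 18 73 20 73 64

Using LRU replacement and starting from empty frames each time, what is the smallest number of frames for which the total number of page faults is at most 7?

3

f=1: 10 faults
f=2: 8 faults
f=3: 7 faults
f=4: 5 faults
f=5: 5 faults
Smallest f with faults ≤ 7 is 3.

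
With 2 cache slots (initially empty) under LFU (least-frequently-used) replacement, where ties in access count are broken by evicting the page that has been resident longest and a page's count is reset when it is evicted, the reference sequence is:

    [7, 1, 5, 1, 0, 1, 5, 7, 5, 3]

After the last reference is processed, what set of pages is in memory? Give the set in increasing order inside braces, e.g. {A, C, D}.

{1, 3}

7 -> miss, frames (7)
1 -> miss, frames (7 1)
5 -> miss, evict 7, frames (1 5)
1 -> hit
0 -> miss, evict 5, frames (1 0)
1 -> hit
5 -> miss, evict 0, frames (1 5)
7 -> miss, evict 5, frames (1 7)
5 -> miss, evict 7, frames (1 5)
3 -> miss, evict 5, frames (1 3)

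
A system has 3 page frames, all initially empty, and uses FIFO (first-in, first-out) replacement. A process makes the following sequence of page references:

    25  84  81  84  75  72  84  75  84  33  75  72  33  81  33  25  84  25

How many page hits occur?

5

25: miss, frames {25}
84: miss, frames {25,84}
81: miss, frames {25,84,81}
84: hit
75: miss, evict 25, frames {84,81,75}
72: miss, evict 84, frames {81,75,72}
84: miss, evict 81, frames {75,72,84}
75: hit
84: hit
33: miss, evict 75, frames {72,84,33}
75: miss, evict 72, frames {84,33,75}
72: miss, evict 84, frames {33,75,72}
33: hit
81: miss, evict 33, frames {75,72,81}
33: miss, evict 75, frames {72,81,33}
25: miss, evict 72, frames {81,33,25}
84: miss, evict 81, frames {33,25,84}
25: hit
Hits: 5.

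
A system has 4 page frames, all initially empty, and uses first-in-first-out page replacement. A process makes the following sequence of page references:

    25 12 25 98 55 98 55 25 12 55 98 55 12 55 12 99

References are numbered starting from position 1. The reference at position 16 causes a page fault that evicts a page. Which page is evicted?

25

pos 1: 25: miss, frames (25)
pos 2: 12: miss, frames (25 12)
pos 3: 25: hit
pos 4: 98: miss, frames (25 12 98)
pos 5: 55: miss, frames (25 12 98 55)
pos 6: 98: hit
pos 7: 55: hit
pos 8: 25: hit
pos 9: 12: hit
pos 10: 55: hit
pos 11: 98: hit
pos 12: 55: hit
pos 13: 12: hit
pos 14: 55: hit
pos 15: 12: hit
pos 16: 99: miss, evict 25, frames (12 98 55 99)
At position 16, page 25 is evicted.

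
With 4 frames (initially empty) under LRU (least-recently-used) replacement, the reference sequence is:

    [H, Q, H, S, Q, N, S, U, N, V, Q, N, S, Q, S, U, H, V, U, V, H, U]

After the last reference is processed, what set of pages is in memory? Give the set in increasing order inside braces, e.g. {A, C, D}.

{H, S, U, V}

H: miss, frames [H]
Q: miss, frames [H, Q]
H: hit
S: miss, frames [Q, H, S]
Q: hit
N: miss, frames [H, S, Q, N]
S: hit
U: miss, evict H, frames [Q, N, S, U]
N: hit
V: miss, evict Q, frames [S, U, N, V]
Q: miss, evict S, frames [U, N, V, Q]
N: hit
S: miss, evict U, frames [V, Q, N, S]
Q: hit
S: hit
U: miss, evict V, frames [N, Q, S, U]
H: miss, evict N, frames [Q, S, U, H]
V: miss, evict Q, frames [S, U, H, V]
U: hit
V: hit
H: hit
U: hit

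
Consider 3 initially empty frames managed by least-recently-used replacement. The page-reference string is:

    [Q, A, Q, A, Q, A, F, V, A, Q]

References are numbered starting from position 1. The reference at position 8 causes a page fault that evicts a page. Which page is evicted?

pos 1: Q -> fault, frames [Q]
pos 2: A -> fault, frames [Q, A]
pos 3: Q -> hit
pos 4: A -> hit
pos 5: Q -> hit
pos 6: A -> hit
pos 7: F -> fault, frames [Q, A, F]
pos 8: V -> fault, evict Q, frames [A, F, V]
At position 8, page Q is evicted.

Q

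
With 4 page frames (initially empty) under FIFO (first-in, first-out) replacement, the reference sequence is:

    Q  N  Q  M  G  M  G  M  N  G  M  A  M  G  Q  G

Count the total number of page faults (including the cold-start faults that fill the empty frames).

6

Q -> fault, frames {Q}
N -> fault, frames {Q,N}
Q -> hit
M -> fault, frames {Q,N,M}
G -> fault, frames {Q,N,M,G}
M -> hit
G -> hit
M -> hit
N -> hit
G -> hit
M -> hit
A -> fault, evict Q, frames {N,M,G,A}
M -> hit
G -> hit
Q -> fault, evict N, frames {M,G,A,Q}
G -> hit
Page faults: 6.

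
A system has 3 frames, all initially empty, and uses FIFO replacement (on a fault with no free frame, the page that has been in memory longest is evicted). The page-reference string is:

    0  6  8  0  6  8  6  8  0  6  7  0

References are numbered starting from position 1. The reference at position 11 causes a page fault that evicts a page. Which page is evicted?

0

pos 1: 0 → fault, frames [0]
pos 2: 6 → fault, frames [0, 6]
pos 3: 8 → fault, frames [0, 6, 8]
pos 4: 0 → hit
pos 5: 6 → hit
pos 6: 8 → hit
pos 7: 6 → hit
pos 8: 8 → hit
pos 9: 0 → hit
pos 10: 6 → hit
pos 11: 7 → fault, evict 0, frames [6, 8, 7]
At position 11, page 0 is evicted.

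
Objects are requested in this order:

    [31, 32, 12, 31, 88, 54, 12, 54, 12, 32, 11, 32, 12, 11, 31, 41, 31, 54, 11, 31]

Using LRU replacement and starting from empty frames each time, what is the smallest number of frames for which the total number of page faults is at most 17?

2

f=1: 20 faults
f=2: 16 faults
f=3: 12 faults
f=4: 10 faults
f=5: 9 faults
f=6: 7 faults
f=7: 7 faults
Smallest f with faults ≤ 17 is 2.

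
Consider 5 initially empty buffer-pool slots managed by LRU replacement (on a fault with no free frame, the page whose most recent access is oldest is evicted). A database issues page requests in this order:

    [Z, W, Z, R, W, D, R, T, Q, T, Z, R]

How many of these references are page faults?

7

Z -> fault, frames {Z}
W -> fault, frames {Z,W}
Z -> hit
R -> fault, frames {W,Z,R}
W -> hit
D -> fault, frames {Z,R,W,D}
R -> hit
T -> fault, frames {Z,W,D,R,T}
Q -> fault, evict Z, frames {W,D,R,T,Q}
T -> hit
Z -> fault, evict W, frames {D,R,Q,T,Z}
R -> hit
Page faults: 7.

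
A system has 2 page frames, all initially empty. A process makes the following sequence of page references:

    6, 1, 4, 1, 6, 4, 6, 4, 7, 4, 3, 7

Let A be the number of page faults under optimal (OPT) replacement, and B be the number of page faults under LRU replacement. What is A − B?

Under OPT: F F F . F . . . F . F . → 6 faults.
Under LRU: F F F . F F . . F . F F → 8 faults.
A − B = 6 − 8 = -2.

-2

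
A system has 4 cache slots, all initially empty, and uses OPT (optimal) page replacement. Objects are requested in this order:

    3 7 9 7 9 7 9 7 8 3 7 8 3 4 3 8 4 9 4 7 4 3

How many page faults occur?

6

3: fault, frames [3]
7: fault, frames [3, 7]
9: fault, frames [3, 7, 9]
7: hit
9: hit
7: hit
9: hit
7: hit
8: fault, frames [3, 7, 9, 8]
3: hit
7: hit
8: hit
3: hit
4: fault, evict 7, frames [3, 9, 8, 4]
3: hit
8: hit
4: hit
9: hit
4: hit
7: fault, evict 8, frames [3, 9, 4, 7]
4: hit
3: hit
Page faults: 6.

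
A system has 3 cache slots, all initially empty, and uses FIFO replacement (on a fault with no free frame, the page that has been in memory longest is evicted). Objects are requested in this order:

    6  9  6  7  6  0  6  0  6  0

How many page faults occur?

5

6: miss, frames [6]
9: miss, frames [6, 9]
6: hit
7: miss, frames [6, 9, 7]
6: hit
0: miss, evict 6, frames [9, 7, 0]
6: miss, evict 9, frames [7, 0, 6]
0: hit
6: hit
0: hit
Page faults: 5.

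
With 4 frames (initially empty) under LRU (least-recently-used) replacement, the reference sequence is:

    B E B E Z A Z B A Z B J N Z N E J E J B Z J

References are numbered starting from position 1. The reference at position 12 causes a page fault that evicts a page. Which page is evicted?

E

pos 1: B: fault, frames [B]
pos 2: E: fault, frames [B, E]
pos 3: B: hit
pos 4: E: hit
pos 5: Z: fault, frames [B, E, Z]
pos 6: A: fault, frames [B, E, Z, A]
pos 7: Z: hit
pos 8: B: hit
pos 9: A: hit
pos 10: Z: hit
pos 11: B: hit
pos 12: J: fault, evict E, frames [A, Z, B, J]
At position 12, page E is evicted.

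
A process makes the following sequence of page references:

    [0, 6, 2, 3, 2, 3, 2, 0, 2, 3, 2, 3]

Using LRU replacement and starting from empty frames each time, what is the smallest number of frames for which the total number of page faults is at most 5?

3

f=1: 12 faults
f=2: 6 faults
f=3: 5 faults
f=4: 4 faults
Smallest f with faults ≤ 5 is 3.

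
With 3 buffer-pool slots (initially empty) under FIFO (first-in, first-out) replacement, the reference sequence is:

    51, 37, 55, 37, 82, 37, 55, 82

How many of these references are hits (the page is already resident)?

4

51 → miss, frames {51}
37 → miss, frames {51,37}
55 → miss, frames {51,37,55}
37 → hit
82 → miss, evict 51, frames {37,55,82}
37 → hit
55 → hit
82 → hit
Hits: 4.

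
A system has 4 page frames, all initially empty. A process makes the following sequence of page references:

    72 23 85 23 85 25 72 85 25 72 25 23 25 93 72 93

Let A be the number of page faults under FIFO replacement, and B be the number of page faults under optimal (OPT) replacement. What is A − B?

Under FIFO: F F F . . F . . . . . . . F F . → 6 faults.
Under OPT: F F F . . F . . . . . . . F . . → 5 faults.
A − B = 6 − 5 = 1.

1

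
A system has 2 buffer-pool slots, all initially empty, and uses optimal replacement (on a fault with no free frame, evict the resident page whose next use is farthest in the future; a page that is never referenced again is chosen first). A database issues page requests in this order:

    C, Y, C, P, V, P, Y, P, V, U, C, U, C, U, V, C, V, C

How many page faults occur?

9

C → miss, frames {C}
Y → miss, frames {C,Y}
C → hit
P → miss, evict C, frames {Y,P}
V → miss, evict Y, frames {P,V}
P → hit
Y → miss, evict V, frames {P,Y}
P → hit
V → miss, evict Y, frames {P,V}
U → miss, evict P, frames {V,U}
C → miss, evict V, frames {U,C}
U → hit
C → hit
U → hit
V → miss, evict U, frames {C,V}
C → hit
V → hit
C → hit
Page faults: 9.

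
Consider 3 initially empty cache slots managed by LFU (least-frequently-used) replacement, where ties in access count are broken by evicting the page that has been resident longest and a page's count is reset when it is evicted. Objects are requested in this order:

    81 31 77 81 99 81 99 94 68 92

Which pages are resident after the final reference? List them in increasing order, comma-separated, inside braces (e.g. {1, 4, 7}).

{81, 92, 99}

81 → fault, frames (81)
31 → fault, frames (81 31)
77 → fault, frames (81 31 77)
81 → hit
99 → fault, evict 31, frames (81 77 99)
81 → hit
99 → hit
94 → fault, evict 77, frames (81 99 94)
68 → fault, evict 94, frames (81 99 68)
92 → fault, evict 68, frames (81 99 92)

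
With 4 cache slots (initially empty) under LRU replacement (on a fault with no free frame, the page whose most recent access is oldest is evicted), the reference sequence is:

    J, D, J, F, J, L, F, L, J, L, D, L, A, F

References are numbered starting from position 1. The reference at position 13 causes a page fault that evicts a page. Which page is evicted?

pos 1: J: fault, frames {J}
pos 2: D: fault, frames {J,D}
pos 3: J: hit
pos 4: F: fault, frames {D,J,F}
pos 5: J: hit
pos 6: L: fault, frames {D,F,J,L}
pos 7: F: hit
pos 8: L: hit
pos 9: J: hit
pos 10: L: hit
pos 11: D: hit
pos 12: L: hit
pos 13: A: fault, evict F, frames {J,D,L,A}
At position 13, page F is evicted.

F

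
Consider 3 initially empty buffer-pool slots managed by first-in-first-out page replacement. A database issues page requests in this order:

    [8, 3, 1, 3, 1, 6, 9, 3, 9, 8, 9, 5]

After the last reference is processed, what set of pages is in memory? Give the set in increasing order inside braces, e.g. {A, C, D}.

{3, 5, 8}

8: fault, frames [8]
3: fault, frames [8, 3]
1: fault, frames [8, 3, 1]
3: hit
1: hit
6: fault, evict 8, frames [3, 1, 6]
9: fault, evict 3, frames [1, 6, 9]
3: fault, evict 1, frames [6, 9, 3]
9: hit
8: fault, evict 6, frames [9, 3, 8]
9: hit
5: fault, evict 9, frames [3, 8, 5]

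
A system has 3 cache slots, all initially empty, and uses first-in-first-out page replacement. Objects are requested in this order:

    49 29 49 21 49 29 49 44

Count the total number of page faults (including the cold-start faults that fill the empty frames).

4

49 → fault, frames [49]
29 → fault, frames [49, 29]
49 → hit
21 → fault, frames [49, 29, 21]
49 → hit
29 → hit
49 → hit
44 → fault, evict 49, frames [29, 21, 44]
Page faults: 4.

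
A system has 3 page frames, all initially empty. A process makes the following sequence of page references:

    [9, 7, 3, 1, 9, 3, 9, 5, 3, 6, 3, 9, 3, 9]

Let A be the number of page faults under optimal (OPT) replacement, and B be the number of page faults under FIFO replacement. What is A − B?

Under OPT: F F F F . . . F . F . . . . → 6 faults.
Under FIFO: F F F F F . . F F F . F . . → 9 faults.
A − B = 6 − 9 = -3.

-3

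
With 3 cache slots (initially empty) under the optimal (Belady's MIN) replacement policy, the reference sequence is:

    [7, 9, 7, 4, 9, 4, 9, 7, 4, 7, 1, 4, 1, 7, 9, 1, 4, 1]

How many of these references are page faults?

7 -> miss, frames (7)
9 -> miss, frames (7 9)
7 -> hit
4 -> miss, frames (7 9 4)
9 -> hit
4 -> hit
9 -> hit
7 -> hit
4 -> hit
7 -> hit
1 -> miss, evict 9, frames (7 4 1)
4 -> hit
1 -> hit
7 -> hit
9 -> miss, evict 7, frames (4 1 9)
1 -> hit
4 -> hit
1 -> hit
Page faults: 5.

5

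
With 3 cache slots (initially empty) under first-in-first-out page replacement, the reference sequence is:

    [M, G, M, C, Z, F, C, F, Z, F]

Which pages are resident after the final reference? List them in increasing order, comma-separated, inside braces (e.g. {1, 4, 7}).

{C, F, Z}

M -> fault, frames (M)
G -> fault, frames (M G)
M -> hit
C -> fault, frames (M G C)
Z -> fault, evict M, frames (G C Z)
F -> fault, evict G, frames (C Z F)
C -> hit
F -> hit
Z -> hit
F -> hit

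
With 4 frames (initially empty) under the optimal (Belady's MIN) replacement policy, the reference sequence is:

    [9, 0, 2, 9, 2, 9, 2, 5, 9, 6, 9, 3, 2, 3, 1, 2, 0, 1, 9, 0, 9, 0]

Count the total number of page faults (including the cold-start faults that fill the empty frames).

7

9 -> miss, frames {9}
0 -> miss, frames {9,0}
2 -> miss, frames {9,0,2}
9 -> hit
2 -> hit
9 -> hit
2 -> hit
5 -> miss, frames {9,0,2,5}
9 -> hit
6 -> miss, evict 5, frames {9,0,2,6}
9 -> hit
3 -> miss, evict 6, frames {9,0,2,3}
2 -> hit
3 -> hit
1 -> miss, evict 3, frames {9,0,2,1}
2 -> hit
0 -> hit
1 -> hit
9 -> hit
0 -> hit
9 -> hit
0 -> hit
Page faults: 7.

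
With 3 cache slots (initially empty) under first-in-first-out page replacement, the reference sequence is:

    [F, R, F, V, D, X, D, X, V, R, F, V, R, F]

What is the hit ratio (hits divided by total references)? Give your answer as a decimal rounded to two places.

F → miss, frames {F}
R → miss, frames {F,R}
F → hit
V → miss, frames {F,R,V}
D → miss, evict F, frames {R,V,D}
X → miss, evict R, frames {V,D,X}
D → hit
X → hit
V → hit
R → miss, evict V, frames {D,X,R}
F → miss, evict D, frames {X,R,F}
V → miss, evict X, frames {R,F,V}
R → hit
F → hit
Hits: 6 of 14 references → 6/14 = 0.4286.

0.43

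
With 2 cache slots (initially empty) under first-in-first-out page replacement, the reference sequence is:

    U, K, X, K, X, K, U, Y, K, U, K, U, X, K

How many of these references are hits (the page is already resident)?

5

U -> fault, frames {U}
K -> fault, frames {U,K}
X -> fault, evict U, frames {K,X}
K -> hit
X -> hit
K -> hit
U -> fault, evict K, frames {X,U}
Y -> fault, evict X, frames {U,Y}
K -> fault, evict U, frames {Y,K}
U -> fault, evict Y, frames {K,U}
K -> hit
U -> hit
X -> fault, evict K, frames {U,X}
K -> fault, evict U, frames {X,K}
Hits: 5.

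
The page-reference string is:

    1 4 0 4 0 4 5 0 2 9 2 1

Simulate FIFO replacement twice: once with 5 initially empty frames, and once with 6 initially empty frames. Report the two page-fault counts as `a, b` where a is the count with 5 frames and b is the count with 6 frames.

7, 6

5 frames: F F F . . . F . F F . F → 7 faults.
6 frames: F F F . . . F . F F . . → 6 faults.
6 < 7: adding a frame reduced faults, as is typical.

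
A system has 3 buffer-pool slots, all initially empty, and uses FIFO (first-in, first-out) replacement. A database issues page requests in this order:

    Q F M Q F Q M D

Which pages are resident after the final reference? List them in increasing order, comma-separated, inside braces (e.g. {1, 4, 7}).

Q: miss, frames [Q]
F: miss, frames [Q, F]
M: miss, frames [Q, F, M]
Q: hit
F: hit
Q: hit
M: hit
D: miss, evict Q, frames [F, M, D]

{D, F, M}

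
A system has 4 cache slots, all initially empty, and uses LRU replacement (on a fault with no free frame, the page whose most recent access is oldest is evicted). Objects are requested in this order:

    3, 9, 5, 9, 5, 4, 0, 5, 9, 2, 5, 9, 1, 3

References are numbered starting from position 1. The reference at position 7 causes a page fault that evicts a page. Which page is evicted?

pos 1: 3 -> miss, frames (3)
pos 2: 9 -> miss, frames (3 9)
pos 3: 5 -> miss, frames (3 9 5)
pos 4: 9 -> hit
pos 5: 5 -> hit
pos 6: 4 -> miss, frames (3 9 5 4)
pos 7: 0 -> miss, evict 3, frames (9 5 4 0)
At position 7, page 3 is evicted.

3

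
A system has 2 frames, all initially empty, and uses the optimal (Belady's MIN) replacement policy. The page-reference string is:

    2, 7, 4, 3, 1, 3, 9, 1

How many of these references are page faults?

6

2: fault, frames (2)
7: fault, frames (2 7)
4: fault, evict 7, frames (2 4)
3: fault, evict 4, frames (2 3)
1: fault, evict 2, frames (3 1)
3: hit
9: fault, evict 3, frames (1 9)
1: hit
Page faults: 6.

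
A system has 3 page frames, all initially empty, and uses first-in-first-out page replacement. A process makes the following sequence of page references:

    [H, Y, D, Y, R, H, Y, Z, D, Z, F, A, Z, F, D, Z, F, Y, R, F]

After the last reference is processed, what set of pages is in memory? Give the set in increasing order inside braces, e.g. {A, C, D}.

{F, R, Y}

H -> fault, frames (H)
Y -> fault, frames (H Y)
D -> fault, frames (H Y D)
Y -> hit
R -> fault, evict H, frames (Y D R)
H -> fault, evict Y, frames (D R H)
Y -> fault, evict D, frames (R H Y)
Z -> fault, evict R, frames (H Y Z)
D -> fault, evict H, frames (Y Z D)
Z -> hit
F -> fault, evict Y, frames (Z D F)
A -> fault, evict Z, frames (D F A)
Z -> fault, evict D, frames (F A Z)
F -> hit
D -> fault, evict F, frames (A Z D)
Z -> hit
F -> fault, evict A, frames (Z D F)
Y -> fault, evict Z, frames (D F Y)
R -> fault, evict D, frames (F Y R)
F -> hit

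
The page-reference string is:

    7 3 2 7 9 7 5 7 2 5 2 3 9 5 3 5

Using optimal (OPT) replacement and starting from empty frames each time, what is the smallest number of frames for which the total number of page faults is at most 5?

5

f=1: 16 faults
f=2: 9 faults
f=3: 7 faults
f=4: 6 faults
f=5: 5 faults
Smallest f with faults ≤ 5 is 5.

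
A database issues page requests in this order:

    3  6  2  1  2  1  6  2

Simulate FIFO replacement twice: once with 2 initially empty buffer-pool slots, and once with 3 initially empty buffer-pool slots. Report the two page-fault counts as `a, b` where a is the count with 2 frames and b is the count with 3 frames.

2 frames: F F F F . . F F → 6 faults.
3 frames: F F F F . . . . → 4 faults.
4 < 6: adding a frame reduced faults, as is typical.

6, 4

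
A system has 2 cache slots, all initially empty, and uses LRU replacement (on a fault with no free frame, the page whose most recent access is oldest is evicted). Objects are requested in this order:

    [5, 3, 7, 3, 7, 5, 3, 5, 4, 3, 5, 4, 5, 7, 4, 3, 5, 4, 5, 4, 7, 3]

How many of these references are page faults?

16

5: fault, frames (5)
3: fault, frames (5 3)
7: fault, evict 5, frames (3 7)
3: hit
7: hit
5: fault, evict 3, frames (7 5)
3: fault, evict 7, frames (5 3)
5: hit
4: fault, evict 3, frames (5 4)
3: fault, evict 5, frames (4 3)
5: fault, evict 4, frames (3 5)
4: fault, evict 3, frames (5 4)
5: hit
7: fault, evict 4, frames (5 7)
4: fault, evict 5, frames (7 4)
3: fault, evict 7, frames (4 3)
5: fault, evict 4, frames (3 5)
4: fault, evict 3, frames (5 4)
5: hit
4: hit
7: fault, evict 5, frames (4 7)
3: fault, evict 4, frames (7 3)
Page faults: 16.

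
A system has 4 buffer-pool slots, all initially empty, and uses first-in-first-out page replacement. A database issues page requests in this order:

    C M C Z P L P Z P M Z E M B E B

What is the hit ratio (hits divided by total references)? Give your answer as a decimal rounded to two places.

0.50

C -> fault, frames (C)
M -> fault, frames (C M)
C -> hit
Z -> fault, frames (C M Z)
P -> fault, frames (C M Z P)
L -> fault, evict C, frames (M Z P L)
P -> hit
Z -> hit
P -> hit
M -> hit
Z -> hit
E -> fault, evict M, frames (Z P L E)
M -> fault, evict Z, frames (P L E M)
B -> fault, evict P, frames (L E M B)
E -> hit
B -> hit
Hits: 8 of 16 references → 8/16 = 0.5000.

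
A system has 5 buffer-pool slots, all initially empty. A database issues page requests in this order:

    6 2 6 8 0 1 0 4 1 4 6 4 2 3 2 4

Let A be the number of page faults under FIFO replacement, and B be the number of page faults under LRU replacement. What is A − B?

Under FIFO: F F . F F F . F . . F . F F . . → 9 faults.
Under LRU: F F . F F F . F . . . . F F . . → 8 faults.
A − B = 9 − 8 = 1.

1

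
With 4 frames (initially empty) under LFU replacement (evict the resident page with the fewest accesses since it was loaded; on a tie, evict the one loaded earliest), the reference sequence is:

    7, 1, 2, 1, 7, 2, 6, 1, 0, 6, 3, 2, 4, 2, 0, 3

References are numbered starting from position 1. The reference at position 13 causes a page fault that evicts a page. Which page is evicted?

pos 1: 7: miss, frames [7]
pos 2: 1: miss, frames [7, 1]
pos 3: 2: miss, frames [7, 1, 2]
pos 4: 1: hit
pos 5: 7: hit
pos 6: 2: hit
pos 7: 6: miss, frames [7, 1, 2, 6]
pos 8: 1: hit
pos 9: 0: miss, evict 6, frames [7, 1, 2, 0]
pos 10: 6: miss, evict 0, frames [7, 1, 2, 6]
pos 11: 3: miss, evict 6, frames [7, 1, 2, 3]
pos 12: 2: hit
pos 13: 4: miss, evict 3, frames [7, 1, 2, 4]
At position 13, page 3 is evicted.

3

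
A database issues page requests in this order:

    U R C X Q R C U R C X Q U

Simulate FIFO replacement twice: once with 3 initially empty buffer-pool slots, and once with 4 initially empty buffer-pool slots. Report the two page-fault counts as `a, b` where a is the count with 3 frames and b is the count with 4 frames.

3 frames: F F F F F F F F . . F F . → 10 faults.
4 frames: F F F F F . . F F F F F F → 11 faults.
11 > 10: adding a frame increased faults — Belady's anomaly.

10, 11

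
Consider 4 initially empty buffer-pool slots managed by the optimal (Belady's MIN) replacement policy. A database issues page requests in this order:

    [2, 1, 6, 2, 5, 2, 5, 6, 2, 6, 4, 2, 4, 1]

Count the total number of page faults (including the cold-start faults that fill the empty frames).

2 -> miss, frames {2}
1 -> miss, frames {2,1}
6 -> miss, frames {2,1,6}
2 -> hit
5 -> miss, frames {2,1,6,5}
2 -> hit
5 -> hit
6 -> hit
2 -> hit
6 -> hit
4 -> miss, evict 5, frames {2,1,6,4}
2 -> hit
4 -> hit
1 -> hit
Page faults: 5.

5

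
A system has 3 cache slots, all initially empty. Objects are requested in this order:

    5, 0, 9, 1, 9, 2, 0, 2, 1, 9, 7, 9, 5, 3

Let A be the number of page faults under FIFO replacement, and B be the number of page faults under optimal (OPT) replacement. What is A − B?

Under FIFO: F F F F . F F . . F F . F F → 10 faults.
Under OPT: F F F F . F . . . F F . F F → 9 faults.
A − B = 10 − 9 = 1.

1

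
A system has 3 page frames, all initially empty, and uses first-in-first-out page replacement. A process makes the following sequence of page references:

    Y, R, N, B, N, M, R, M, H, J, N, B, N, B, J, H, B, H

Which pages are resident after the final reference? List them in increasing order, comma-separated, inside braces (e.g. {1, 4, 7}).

Y: miss, frames (Y)
R: miss, frames (Y R)
N: miss, frames (Y R N)
B: miss, evict Y, frames (R N B)
N: hit
M: miss, evict R, frames (N B M)
R: miss, evict N, frames (B M R)
M: hit
H: miss, evict B, frames (M R H)
J: miss, evict M, frames (R H J)
N: miss, evict R, frames (H J N)
B: miss, evict H, frames (J N B)
N: hit
B: hit
J: hit
H: miss, evict J, frames (N B H)
B: hit
H: hit

{B, H, N}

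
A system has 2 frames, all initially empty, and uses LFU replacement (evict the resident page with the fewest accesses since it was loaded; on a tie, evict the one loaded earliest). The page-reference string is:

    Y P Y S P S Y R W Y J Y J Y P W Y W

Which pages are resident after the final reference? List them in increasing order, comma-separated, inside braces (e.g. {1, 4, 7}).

{W, Y}

Y: miss, frames (Y)
P: miss, frames (Y P)
Y: hit
S: miss, evict P, frames (Y S)
P: miss, evict S, frames (Y P)
S: miss, evict P, frames (Y S)
Y: hit
R: miss, evict S, frames (Y R)
W: miss, evict R, frames (Y W)
Y: hit
J: miss, evict W, frames (Y J)
Y: hit
J: hit
Y: hit
P: miss, evict J, frames (Y P)
W: miss, evict P, frames (Y W)
Y: hit
W: hit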